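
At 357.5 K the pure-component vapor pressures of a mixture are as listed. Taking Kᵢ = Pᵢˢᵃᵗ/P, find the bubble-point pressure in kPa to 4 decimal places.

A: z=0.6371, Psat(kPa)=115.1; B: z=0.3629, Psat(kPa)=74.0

At the bubble point ψ → 0, so ΣzᵢKᵢ = 1 with Kᵢ = Pᵢˢᵃᵗ/P ⇒ P = ΣzᵢPᵢˢᵃᵗ.
P = 0.6371·115.1 + 0.3629·74.0 = 100.1848 kPa

Pbub = 100.1848 kPa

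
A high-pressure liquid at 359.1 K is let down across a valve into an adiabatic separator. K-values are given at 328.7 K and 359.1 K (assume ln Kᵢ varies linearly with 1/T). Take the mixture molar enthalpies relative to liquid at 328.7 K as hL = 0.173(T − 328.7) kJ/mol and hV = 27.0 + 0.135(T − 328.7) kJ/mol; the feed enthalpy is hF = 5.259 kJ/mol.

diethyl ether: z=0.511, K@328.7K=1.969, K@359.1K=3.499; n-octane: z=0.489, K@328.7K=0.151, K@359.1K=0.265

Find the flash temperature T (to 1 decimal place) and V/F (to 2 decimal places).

T = 332.3 K, V/F = 0.17

Adiabatic flash: solve Rachford–Rice at each trial T, then check hF = ψ·hV(T) + (1−ψ)·hL(T).
  T = 328.7 K: K = (1.969, 0.151), RR gives ψ = 0.097, H_out = 2.625 kJ/mol
  T = 359.1 K: K = (3.499, 0.265), RR gives ψ = 0.500, H_out = 18.170 kJ/mol
  T = 343.9 K: K = (2.658, 0.203), RR gives ψ = 0.346, H_out = 11.769 kJ/mol
  T = 336.3 K: K = (2.296, 0.175), RR gives ψ = 0.242, H_out = 7.787 kJ/mol
  T = 332.5 K: K = (2.128, 0.163), RR gives ψ = 0.177, H_out = 5.408 kJ/mol
  T = 330.6 K: K = (2.047, 0.157), RR gives ψ = 0.139, H_out = 4.077 kJ/mol
Linear interpolation between T = 330.6 (H_out = 4.077) and T = 332.5 (H_out = 5.408) on hF = 5.259 gives T ≈ 332.3 K, at which ψ = 0.17.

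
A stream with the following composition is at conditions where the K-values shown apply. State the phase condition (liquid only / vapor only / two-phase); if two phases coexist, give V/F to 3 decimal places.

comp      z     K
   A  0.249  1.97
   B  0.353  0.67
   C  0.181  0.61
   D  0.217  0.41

ΣzᵢKᵢ = 0.926; Σzᵢ/Kᵢ = 1.479.
Since ΣzᵢKᵢ < 1 the mixture is below its bubble point — single liquid phase.

liquid only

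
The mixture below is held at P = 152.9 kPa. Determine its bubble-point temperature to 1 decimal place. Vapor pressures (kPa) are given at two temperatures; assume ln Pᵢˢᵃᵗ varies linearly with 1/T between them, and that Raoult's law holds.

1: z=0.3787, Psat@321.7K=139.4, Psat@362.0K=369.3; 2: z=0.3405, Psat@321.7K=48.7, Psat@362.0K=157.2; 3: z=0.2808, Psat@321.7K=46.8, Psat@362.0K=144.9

Bubble-point temperature: ΣzᵢPᵢˢᵃᵗ(T) = P. Interpolate ln Pᵢˢᵃᵗ = aᵢ + bᵢ/T.
  T = 321.7 K: ΣzᵢPᵢˢᵃᵗ = 82.51 kPa
  T = 362.0 K: ΣzᵢPᵢˢᵃᵗ = 234.07 kPa
  T = 341.9 K: ΣzᵢPᵢˢᵃᵗ = 143.36 kPa
  T = 351.9 K: ΣzᵢPᵢˢᵃᵗ = 184.20 kPa
  T = 346.9 K: ΣzᵢPᵢˢᵃᵗ = 162.79 kPa
  T = 344.4 K: ΣzᵢPᵢˢᵃᵗ = 152.83 kPa
Interpolating between 344.4 K and 346.9 K gives T ≈ 344.4 K.

T = 344.4 K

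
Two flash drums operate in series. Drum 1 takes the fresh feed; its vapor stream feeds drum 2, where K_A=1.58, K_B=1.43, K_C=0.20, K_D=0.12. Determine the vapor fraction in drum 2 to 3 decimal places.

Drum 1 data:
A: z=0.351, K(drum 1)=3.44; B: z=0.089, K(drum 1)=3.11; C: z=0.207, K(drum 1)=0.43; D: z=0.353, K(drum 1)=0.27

Drum 1:
Rachford–Rice: g(ψ₁) = Σ zᵢ(Kᵢ−1)/(1+ψ₁(Kᵢ−1)) = 0.
Check two-phase: ΣzᵢKᵢ = 1.669 > 1 and Σzᵢ/Kᵢ = 1.919 > 1, so g(0) = 0.669 > 0 and g(1) = -0.919 < 0.
Iterate (Newton) starting at ψ₁ = 0.47:
  ψ₁ = 0.470: g = -0.0602, g' = -1.115 → ψ₁ = 0.416
Converged at ψ₁ = 0.416.
Drum-1 compositions:
  A: x = 0.174, y = 0.599
  B: x = 0.047, y = 0.147
  C: x = 0.271, y = 0.117
  D: x = 0.507, y = 0.137
Drum-2 feed = drum-1 vapor: z₂ = (0.5990, 0.1474, 0.1167, 0.1369).
Drum 2:
Rachford–Rice: g(ψ₂) = Σ zᵢ(Kᵢ−1)/(1+ψ₂(Kᵢ−1)) = 0.
Check two-phase: ΣzᵢKᵢ = 1.197 > 1 and Σzᵢ/Kᵢ = 2.207 > 1, so g(0) = 0.197 > 0 and g(1) = -1.207 < 0.
Newton–Raphson from ψ₂ = 0.46:
  ψ₂ = 0.460: g = -0.0230, g' = -0.631 → ψ₂ = 0.424
  ψ₂ = 0.424: g = -0.0008, g' = -0.590 → ψ₂ = 0.422
Converged at ψ₂ = 0.422.
  A: x = 0.481, y = 0.760
  B: x = 0.125, y = 0.178
  C: x = 0.176, y = 0.035
  D: x = 0.218, y = 0.026

V/F (drum 2) = 0.422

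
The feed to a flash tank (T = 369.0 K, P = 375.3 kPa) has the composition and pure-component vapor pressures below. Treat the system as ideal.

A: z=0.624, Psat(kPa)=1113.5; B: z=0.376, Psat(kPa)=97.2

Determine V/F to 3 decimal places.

Raoult's law: Kᵢ = Pᵢˢᵃᵗ/P = Pᵢˢᵃᵗ/375.3.
  K_A = 1113.5/375.3 = 2.96696, K_B = 97.2/375.3 = 0.25899
Material balance + equilibrium reduce to Σ zᵢ(Kᵢ−1)/(1+V/F(Kᵢ−1)) = 0.
Check two-phase: ΣzᵢKᵢ = 1.949 > 1 and Σzᵢ/Kᵢ = 1.662 > 1, so g(0) = 0.949 > 0 and g(1) = -0.662 < 0.
Binary case is linear: z₁(K₁−1)(1+V/F(K₂−1)) + z₂(K₂−1)(1+V/F(K₁−1)) = 0
⇒ V/F = [z₁(K₁−1)+z₂(K₂−1)] / [−(K₁−1)(K₂−1)] = 0.9488/1.4575 = 0.651

V/F = 0.651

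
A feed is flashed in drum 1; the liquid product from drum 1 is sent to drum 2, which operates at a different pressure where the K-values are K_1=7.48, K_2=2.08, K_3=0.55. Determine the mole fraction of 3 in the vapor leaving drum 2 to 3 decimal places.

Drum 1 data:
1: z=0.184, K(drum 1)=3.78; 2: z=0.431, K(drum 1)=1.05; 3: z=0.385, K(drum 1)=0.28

y_3 (drum 2) = 0.421

Drum 1:
Material balance + equilibrium reduce to Σ zᵢ(Kᵢ−1)/(1+ψ₁(Kᵢ−1)) = 0.
Feasibility: ΣzᵢKᵢ = 1.256, Σzᵢ/Kᵢ = 1.834 — both > 1, two phases present.
Newton iteration, ψ₁⁰ = 0.5:
  ψ₁ = 0.500: g = -0.1981, g' = -0.737 → ψ₁ = 0.231
Converged at ψ₁ = 0.231.
Drum-1 compositions:
  1: x = 0.112, y = 0.423
  2: x = 0.426, y = 0.447
  3: x = 0.462, y = 0.129
Drum-2 feed = drum-1 liquid: z₂ = (0.1120, 0.4261, 0.4620).
Drum 2:
Newton iteration, ψ₂⁰ = 0.5:
  ψ₂ = 0.500: g = 0.2017, g' = -0.627 → ψ₂ = 0.822
  ψ₂ = 0.822: g = 0.0286, g' = -0.493 → ψ₂ = 0.880
Converged at ψ₂ = 0.880.
  1: x = 0.017, y = 0.125
  2: x = 0.218, y = 0.454
  3: x = 0.765, y = 0.421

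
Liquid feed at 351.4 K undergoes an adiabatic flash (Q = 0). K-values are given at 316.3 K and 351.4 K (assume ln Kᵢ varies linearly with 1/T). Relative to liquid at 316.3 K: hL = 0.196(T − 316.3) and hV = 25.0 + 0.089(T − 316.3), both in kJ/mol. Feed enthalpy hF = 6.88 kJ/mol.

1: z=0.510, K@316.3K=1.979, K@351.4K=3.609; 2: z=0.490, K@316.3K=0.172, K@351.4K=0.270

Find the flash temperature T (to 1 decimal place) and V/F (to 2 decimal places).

T = 322.8 K, V/F = 0.23

Adiabatic flash: solve Rachford–Rice at each trial T, then check hF = ψ·hV(T) + (1−ψ)·hL(T).
  T = 316.3 K: K = (1.979, 0.172), RR gives ψ = 0.115, H_out = 2.886 kJ/mol
  T = 351.4 K: K = (3.609, 0.270), RR gives ψ = 0.511, H_out = 17.732 kJ/mol
  T = 333.9 K: K = (2.717, 0.218), RR gives ψ = 0.367, H_out = 11.934 kJ/mol
  T = 325.1 K: K = (2.329, 0.194), RR gives ψ = 0.264, H_out = 8.084 kJ/mol
  T = 320.7 K: K = (2.149, 0.183), RR gives ψ = 0.198, H_out = 5.716 kJ/mol
  T = 322.9 K: K = (2.238, 0.189), RR gives ψ = 0.233, H_out = 6.948 kJ/mol
Linear interpolation between T = 320.7 (H_out = 5.716) and T = 322.9 (H_out = 6.948) on hF = 6.88 gives T ≈ 322.8 K, at which ψ = 0.23.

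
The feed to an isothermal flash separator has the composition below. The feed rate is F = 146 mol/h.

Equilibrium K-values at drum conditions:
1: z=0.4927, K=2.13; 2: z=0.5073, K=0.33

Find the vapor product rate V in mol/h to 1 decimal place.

Binary case is linear: z₁(K₁−1)(1+β(K₂−1)) + z₂(K₂−1)(1+β(K₁−1)) = 0
⇒ β = [z₁(K₁−1)+z₂(K₂−1)] / [−(K₁−1)(K₂−1)] = 0.21686/0.75710 = 0.2864
Then V = β·F = 0.2864·146 = 41.8 mol/h and L = F − V = 104.2 mol/h.

V = 41.8 mol/h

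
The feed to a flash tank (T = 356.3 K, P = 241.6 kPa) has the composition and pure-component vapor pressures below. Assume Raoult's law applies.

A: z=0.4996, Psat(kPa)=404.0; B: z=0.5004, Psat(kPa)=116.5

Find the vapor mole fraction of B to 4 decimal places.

y_B = 0.2724

Raoult's law: Kᵢ = Pᵢˢᵃᵗ/P = Pᵢˢᵃᵗ/241.6.
  K_A = 404.0/241.6 = 1.672185, K_B = 116.5/241.6 = 0.482202
Let ψ = V/F and solve Σ zᵢ(Kᵢ−1)/(1+ψ(Kᵢ−1)) = 0.
g(0) = ΣzᵢKᵢ − 1 = 0.0767 and g(1) = 1 − Σzᵢ/Kᵢ = -0.3365, so a root lies in (0, 1).
Iterate (Newton) starting at ψ = 0.48:
  ψ = 0.4800: g = -0.09090, g' = -0.3666 → ψ = 0.2321
  ψ = 0.2321: g = -0.00398, g' = -0.3422 → ψ = 0.2204
Converged at ψ = 0.2204.
Compositions from xᵢ = zᵢ/(1+ψ(Kᵢ−1)), yᵢ = Kᵢxᵢ:
  A: x = 0.4351, y = 0.7276
  B: x = 0.5649, y = 0.2724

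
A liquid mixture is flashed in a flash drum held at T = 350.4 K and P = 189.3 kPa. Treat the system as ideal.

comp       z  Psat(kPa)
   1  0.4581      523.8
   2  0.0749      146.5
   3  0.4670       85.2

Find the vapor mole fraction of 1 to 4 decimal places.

Raoult's law: Kᵢ = Pᵢˢᵃᵗ/P = Pᵢˢᵃᵗ/189.3.
  K_1 = 523.8/189.3 = 2.767036, K_2 = 146.5/189.3 = 0.773904, K_3 = 85.2/189.3 = 0.450079
Rachford–Rice: g(ψ) = Σ zᵢ(Kᵢ−1)/(1+ψ(Kᵢ−1)) = 0.
Check two-phase: ΣzᵢKᵢ = 1.5357 > 1 and Σzᵢ/Kᵢ = 1.2999 > 1, so g(0) = 0.5357 > 0 and g(1) = -0.2999 < 0.
Iterate (Newton) starting at ψ = 0.31:
  ψ = 0.3100: g = 0.19519, g' = -0.8067 → ψ = 0.5519
  ψ = 0.5519: g = 0.02171, g' = -0.6627 → ψ = 0.5847
  ψ = 0.5847: g = 0.00009, g' = -0.6579 → ψ = 0.5848
Converged at ψ = 0.5848.
Compositions from xᵢ = zᵢ/(1+ψ(Kᵢ−1)), yᵢ = Kᵢxᵢ:
  1: x = 0.2253, y = 0.6234
  2: x = 0.0863, y = 0.0668
  3: x = 0.6884, y = 0.3098

y_1 = 0.6234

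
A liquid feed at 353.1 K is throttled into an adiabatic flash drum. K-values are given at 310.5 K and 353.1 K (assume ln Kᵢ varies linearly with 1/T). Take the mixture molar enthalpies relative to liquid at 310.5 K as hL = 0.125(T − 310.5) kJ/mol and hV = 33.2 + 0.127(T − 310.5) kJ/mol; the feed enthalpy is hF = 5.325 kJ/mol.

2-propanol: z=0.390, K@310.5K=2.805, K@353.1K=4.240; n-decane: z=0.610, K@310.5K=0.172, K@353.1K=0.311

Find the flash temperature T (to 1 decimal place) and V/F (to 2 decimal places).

Adiabatic flash: solve Rachford–Rice at each trial T, then check hF = ψ·hV(T) + (1−ψ)·hL(T).
  T = 310.5 K: K = (2.805, 0.172), RR gives ψ = 0.133, H_out = 4.418 kJ/mol
  T = 353.1 K: K = (4.240, 0.311), RR gives ψ = 0.378, H_out = 17.899 kJ/mol
  T = 331.8 K: K = (3.495, 0.236), RR gives ψ = 0.266, H_out = 11.497 kJ/mol
  T = 321.1 K: K = (3.141, 0.202), RR gives ψ = 0.204, H_out = 8.100 kJ/mol
  T = 315.8 K: K = (2.971, 0.187), RR gives ψ = 0.170, H_out = 6.311 kJ/mol
  T = 313.1 K: K = (2.886, 0.179), RR gives ψ = 0.152, H_out = 5.361 kJ/mol
  T = 311.8 K: K = (2.845, 0.176), RR gives ψ = 0.142, H_out = 4.893 kJ/mol
Linear interpolation between T = 311.8 (H_out = 4.893) and T = 313.1 (H_out = 5.361) on hF = 5.325 gives T ≈ 313.0 K, at which ψ = 0.15.

T = 313.0 K, V/F = 0.15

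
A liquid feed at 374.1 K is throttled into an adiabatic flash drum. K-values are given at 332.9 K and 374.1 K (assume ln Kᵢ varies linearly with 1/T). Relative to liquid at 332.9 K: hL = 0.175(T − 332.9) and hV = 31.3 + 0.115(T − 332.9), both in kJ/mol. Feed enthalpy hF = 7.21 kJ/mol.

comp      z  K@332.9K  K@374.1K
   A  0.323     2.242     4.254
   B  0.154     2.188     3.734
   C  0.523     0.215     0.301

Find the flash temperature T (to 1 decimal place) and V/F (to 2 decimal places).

Adiabatic flash: solve Rachford–Rice at each trial T, then check hF = ψ·hV(T) + (1−ψ)·hL(T).
  T = 332.9 K: K = (2.242, 2.188, 0.215), RR gives ψ = 0.181, H_out = 5.650 kJ/mol
  T = 374.1 K: K = (4.254, 3.734, 0.301), RR gives ψ = 0.512, H_out = 21.978 kJ/mol
  T = 353.5 K: K = (3.146, 2.903, 0.257), RR gives ψ = 0.389, H_out = 15.289 kJ/mol
  T = 343.2 K: K = (2.670, 2.531, 0.236), RR gives ψ = 0.302, H_out = 11.069 kJ/mol
  T = 338.0 K: K = (2.448, 2.354, 0.225), RR gives ψ = 0.247, H_out = 8.534 kJ/mol
  T = 335.4 K: K = (2.341, 2.269, 0.220), RR gives ψ = 0.215, H_out = 7.122 kJ/mol
  T = 336.7 K: K = (2.394, 2.311, 0.223), RR gives ψ = 0.231, H_out = 7.842 kJ/mol
Linear interpolation between T = 335.4 (H_out = 7.122) and T = 336.7 (H_out = 7.842) on hF = 7.21 gives T ≈ 335.6 K, at which ψ = 0.22.

T = 335.6 K, V/F = 0.22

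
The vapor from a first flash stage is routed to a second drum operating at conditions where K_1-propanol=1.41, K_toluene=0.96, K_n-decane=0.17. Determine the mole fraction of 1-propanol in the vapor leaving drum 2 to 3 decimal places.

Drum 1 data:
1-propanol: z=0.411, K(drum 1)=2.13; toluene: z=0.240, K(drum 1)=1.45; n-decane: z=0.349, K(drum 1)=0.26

Drum 1:
Let ψ₁ = V/F and solve Σ zᵢ(Kᵢ−1)/(1+ψ₁(Kᵢ−1)) = 0.
g(0) = ΣzᵢKᵢ − 1 = 0.314 and g(1) = 1 − Σzᵢ/Kᵢ = -0.701, so a root lies in (0, 1).
Iterate (Newton) starting at ψ₁ = 0.47:
  ψ₁ = 0.470: g = -0.0035, g' = -0.706 → ψ₁ = 0.465
Converged at ψ₁ = 0.465.
Drum-1 compositions:
  1-propanol: x = 0.269, y = 0.574
  toluene: x = 0.198, y = 0.288
  n-decane: x = 0.532, y = 0.138
Drum-2 feed = drum-1 vapor: z₂ = (0.5739, 0.2878, 0.1383).
Drum 2:
Let ψ₂ = V/F and solve Σ zᵢ(Kᵢ−1)/(1+ψ₂(Kᵢ−1)) = 0.
Feasibility: ΣzᵢKᵢ = 1.109, Σzᵢ/Kᵢ = 1.521 — both > 1, two phases present.
Newton iteration, ψ₂⁰ = 0.5:
  ψ₂ = 0.500: g = -0.0128, g' = -0.345 → ψ₂ = 0.463
  ψ₂ = 0.463: g = -0.0005, g' = -0.320 → ψ₂ = 0.462
Converged at ψ₂ = 0.462.
  1-propanol: x = 0.483, y = 0.680
  toluene: x = 0.293, y = 0.281
  n-decane: x = 0.224, y = 0.038

y_1-propanol (drum 2) = 0.680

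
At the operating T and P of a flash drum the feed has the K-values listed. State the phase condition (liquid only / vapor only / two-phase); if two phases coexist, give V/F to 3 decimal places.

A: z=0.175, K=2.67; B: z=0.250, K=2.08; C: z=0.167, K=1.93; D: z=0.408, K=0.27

ΣzᵢKᵢ = 1.420; Σzᵢ/Kᵢ = 1.783.
Both exceed 1, so a two-phase solution exists.
Rachford–Rice: g(ψ) = Σ zᵢ(Kᵢ−1)/(1+ψ(Kᵢ−1)) = 0.
Iterate (Newton) starting at ψ = 0.5:
  ψ = 0.500: g = -0.0284, g' = -0.874 → ψ = 0.467
Converged at ψ = 0.467.

two-phase, V/F = 0.467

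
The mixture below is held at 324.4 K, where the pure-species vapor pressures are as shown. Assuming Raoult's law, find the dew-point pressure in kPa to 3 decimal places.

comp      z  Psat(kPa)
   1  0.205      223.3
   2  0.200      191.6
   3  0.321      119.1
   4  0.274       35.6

Pdew = 80.947 kPa

At the dew point ψ → 1, so Σzᵢ/Kᵢ = 1 with Kᵢ = Pᵢˢᵃᵗ/P ⇒ 1/P = Σzᵢ/Pᵢˢᵃᵗ.
1/P = 0.205/223.3 + 0.200/191.6 + 0.321/119.1 + 0.274/35.6 = 0.012354 ⇒ P = 80.947 kPa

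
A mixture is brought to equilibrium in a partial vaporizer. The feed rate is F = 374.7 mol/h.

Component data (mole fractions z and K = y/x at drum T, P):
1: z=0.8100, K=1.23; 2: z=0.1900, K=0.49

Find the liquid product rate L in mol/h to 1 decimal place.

L = 89.1 mol/h

Let ψ = V/F and solve Σ zᵢ(Kᵢ−1)/(1+ψ(Kᵢ−1)) = 0.
Check two-phase: ΣzᵢKᵢ = 1.0894 > 1 and Σzᵢ/Kᵢ = 1.0463 > 1, so g(0) = 0.0894 > 0 and g(1) = -0.0463 < 0.
Binary case is linear: z₁(K₁−1)(1+ψ(K₂−1)) + z₂(K₂−1)(1+ψ(K₁−1)) = 0
⇒ ψ = [z₁(K₁−1)+z₂(K₂−1)] / [−(K₁−1)(K₂−1)] = 0.08940/0.11730 = 0.7621
Then V = ψ·F = 0.7621·374.7 = 285.6 mol/h and L = F − V = 89.1 mol/h.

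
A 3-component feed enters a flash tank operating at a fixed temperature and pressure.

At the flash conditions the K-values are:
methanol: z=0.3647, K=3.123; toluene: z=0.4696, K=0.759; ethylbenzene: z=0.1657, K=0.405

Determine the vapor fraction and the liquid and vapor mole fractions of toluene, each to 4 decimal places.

ψ = 0.7133, x_toluene = 0.5671, y_toluene = 0.4304

Rachford–Rice: g(ψ) = Σ zᵢ(Kᵢ−1)/(1+ψ(Kᵢ−1)) = 0.
Check two-phase: ΣzᵢKᵢ = 1.5625 > 1 and Σzᵢ/Kᵢ = 1.1446 > 1, so g(0) = 0.5625 > 0 and g(1) = -0.1446 < 0.
Newton–Raphson from ψ = 0.51:
  ψ = 0.5100: g = 0.10118, g' = -0.5353 → ψ = 0.6990
  ψ = 0.6990: g = 0.00680, g' = -0.4778 → ψ = 0.7132
  ψ = 0.7132: g = 0.00001, g' = -0.4769 → ψ = 0.7133
Converged at ψ = 0.7133.
Compositions from xᵢ = zᵢ/(1+ψ(Kᵢ−1)), yᵢ = Kᵢxᵢ:
  methanol: x = 0.1451, y = 0.4530
  toluene: x = 0.5671, y = 0.4304
  ethylbenzene: x = 0.2879, y = 0.1166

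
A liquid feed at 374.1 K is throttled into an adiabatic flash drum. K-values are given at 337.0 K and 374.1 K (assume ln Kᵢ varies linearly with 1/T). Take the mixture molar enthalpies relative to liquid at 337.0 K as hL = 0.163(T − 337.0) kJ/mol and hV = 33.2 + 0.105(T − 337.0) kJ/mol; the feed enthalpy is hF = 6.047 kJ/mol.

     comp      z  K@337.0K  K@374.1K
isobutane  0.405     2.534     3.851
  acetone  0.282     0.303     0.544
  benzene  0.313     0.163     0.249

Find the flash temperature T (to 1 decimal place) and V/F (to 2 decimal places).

Adiabatic flash: solve Rachford–Rice at each trial T, then check hF = ψ·hV(T) + (1−ψ)·hL(T).
  T = 337.0 K: K = (2.534, 0.303, 0.163), RR gives ψ = 0.137, H_out = 4.553 kJ/mol
  T = 374.1 K: K = (3.851, 0.544, 0.249), RR gives ψ = 0.440, H_out = 19.715 kJ/mol
  T = 355.6 K: K = (3.160, 0.413, 0.204), RR gives ψ = 0.302, H_out = 12.731 kJ/mol
  T = 346.3 K: K = (2.838, 0.355, 0.183), RR gives ψ = 0.225, H_out = 8.878 kJ/mol
  T = 341.6 K: K = (2.682, 0.328, 0.173), RR gives ψ = 0.183, H_out = 6.768 kJ/mol
  T = 339.3 K: K = (2.608, 0.315, 0.168), RR gives ψ = 0.160, H_out = 5.682 kJ/mol
Linear interpolation between T = 339.3 (H_out = 5.682) and T = 341.6 (H_out = 6.768) on hF = 6.047 gives T ≈ 340.1 K, at which ψ = 0.17.

T = 340.1 K, V/F = 0.17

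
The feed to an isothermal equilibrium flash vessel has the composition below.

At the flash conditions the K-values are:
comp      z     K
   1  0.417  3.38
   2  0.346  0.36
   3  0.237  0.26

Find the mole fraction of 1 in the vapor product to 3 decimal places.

Material balance + equilibrium reduce to Σ zᵢ(Kᵢ−1)/(1+β(Kᵢ−1)) = 0.
g(0) = ΣzᵢKᵢ − 1 = 0.596 and g(1) = 1 − Σzᵢ/Kᵢ = -0.996, so a root lies in (0, 1).
Newton iteration, β⁰ = 0.5:
  β = 0.500: g = -0.1508, g' = -1.126 → β = 0.366
  β = 0.366: g = 0.0007, g' = -1.160 → β = 0.367
Converged at β = 0.367.
Compositions from xᵢ = zᵢ/(1+β(Kᵢ−1)), yᵢ = Kᵢxᵢ:
  1: x = 0.223, y = 0.753
  2: x = 0.452, y = 0.163
  3: x = 0.325, y = 0.085

y_1 = 0.753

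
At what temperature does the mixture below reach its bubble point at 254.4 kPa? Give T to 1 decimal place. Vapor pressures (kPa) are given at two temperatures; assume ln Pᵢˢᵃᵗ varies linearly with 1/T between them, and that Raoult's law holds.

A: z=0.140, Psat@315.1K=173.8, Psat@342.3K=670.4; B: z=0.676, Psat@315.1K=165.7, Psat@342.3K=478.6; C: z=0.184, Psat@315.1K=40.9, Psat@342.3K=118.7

Bubble-point temperature: ΣzᵢPᵢˢᵃᵗ(T) = P. Interpolate ln Pᵢˢᵃᵗ = aᵢ + bᵢ/T.
  T = 315.1 K: ΣzᵢPᵢˢᵃᵗ = 143.87 kPa
  T = 342.3 K: ΣzᵢPᵢˢᵃᵗ = 439.23 kPa
  T = 328.7 K: ΣzᵢPᵢˢᵃᵗ = 256.84 kPa
  T = 321.9 K: ΣzᵢPᵢˢᵃᵗ = 193.33 kPa
  T = 325.3 K: ΣzᵢPᵢˢᵃᵗ = 223.14 kPa
  T = 327.0 K: ΣzᵢPᵢˢᵃᵗ = 239.48 kPa
Interpolating between 327.0 K and 328.7 K gives T ≈ 328.5 K.

T = 328.5 K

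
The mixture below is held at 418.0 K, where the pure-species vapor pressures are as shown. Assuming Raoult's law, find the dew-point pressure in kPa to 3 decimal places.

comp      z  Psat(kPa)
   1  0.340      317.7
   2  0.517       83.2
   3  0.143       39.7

At the dew point ψ → 1, so Σzᵢ/Kᵢ = 1 with Kᵢ = Pᵢˢᵃᵗ/P ⇒ 1/P = Σzᵢ/Pᵢˢᵃᵗ.
1/P = 0.340/317.7 + 0.517/83.2 + 0.143/39.7 = 0.010886 ⇒ P = 91.860 kPa

Pdew = 91.860 kPa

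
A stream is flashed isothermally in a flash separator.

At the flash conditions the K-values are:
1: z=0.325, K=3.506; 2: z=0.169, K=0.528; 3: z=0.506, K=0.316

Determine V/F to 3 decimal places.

Newton–Raphson from V/F = 0.57:
  V/F = 0.570: g = -0.3410, g' = -1.053 → V/F = 0.246
  V/F = 0.246: g = -0.0025, g' = -1.171 → V/F = 0.244
Converged at V/F = 0.244.

V/F = 0.244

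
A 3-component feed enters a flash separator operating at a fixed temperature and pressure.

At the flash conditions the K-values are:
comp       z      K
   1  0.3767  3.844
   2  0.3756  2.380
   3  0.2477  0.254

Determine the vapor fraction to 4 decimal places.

Material balance + equilibrium reduce to Σ zᵢ(Kᵢ−1)/(1+ψ(Kᵢ−1)) = 0.
Check two-phase: ΣzᵢKᵢ = 2.4049 > 1 and Σzᵢ/Kᵢ = 1.2310 > 1, so g(0) = 1.4049 > 0 and g(1) = -0.2310 < 0.
Iterate (Newton) starting at ψ = 0.5:
  ψ = 0.5000: g = 0.45433, g' = -1.1205 → ψ = 0.9055
  ψ = 0.9055: g = -0.03933, g' = -1.6887 → ψ = 0.8822
  ψ = 0.8822: g = -0.00140, g' = -1.5722 → ψ = 0.8813
Converged at ψ = 0.8813.

ψ = 0.8813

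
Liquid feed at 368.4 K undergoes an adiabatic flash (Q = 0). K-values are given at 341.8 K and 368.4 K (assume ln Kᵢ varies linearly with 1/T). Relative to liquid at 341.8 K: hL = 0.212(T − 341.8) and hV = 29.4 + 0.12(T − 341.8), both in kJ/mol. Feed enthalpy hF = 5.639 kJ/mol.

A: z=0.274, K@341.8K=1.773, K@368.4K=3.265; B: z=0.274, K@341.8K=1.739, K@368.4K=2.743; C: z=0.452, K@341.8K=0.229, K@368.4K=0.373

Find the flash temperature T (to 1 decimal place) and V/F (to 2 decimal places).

Adiabatic flash: solve Rachford–Rice at each trial T, then check hF = ψ·hV(T) + (1−ψ)·hL(T).
  T = 341.8 K: K = (1.773, 1.739, 0.229), RR gives ψ = 0.113, H_out = 3.318 kJ/mol
  T = 368.4 K: K = (3.265, 2.743, 0.373), RR gives ψ = 0.646, H_out = 23.058 kJ/mol
  T = 355.1 K: K = (2.434, 2.203, 0.295), RR gives ψ = 0.433, H_out = 15.031 kJ/mol
  T = 348.5 K: K = (2.086, 1.963, 0.261), RR gives ψ = 0.300, H_out = 10.050 kJ/mol
  T = 345.1 K: K = (1.922, 1.847, 0.244), RR gives ψ = 0.214, H_out = 6.930 kJ/mol
  T = 343.5 K: K = (1.849, 1.794, 0.237), RR gives ψ = 0.168, H_out = 5.265 kJ/mol
  T = 344.3 K: K = (1.885, 1.821, 0.241), RR gives ψ = 0.191, H_out = 6.116 kJ/mol
  T = 343.9 K: K = (1.867, 1.807, 0.239), RR gives ψ = 0.180, H_out = 5.695 kJ/mol
Linear interpolation between T = 343.5 (H_out = 5.265) and T = 343.9 (H_out = 5.695) on hF = 5.639 gives T ≈ 343.8 K, at which ψ = 0.18.

T = 343.8 K, V/F = 0.18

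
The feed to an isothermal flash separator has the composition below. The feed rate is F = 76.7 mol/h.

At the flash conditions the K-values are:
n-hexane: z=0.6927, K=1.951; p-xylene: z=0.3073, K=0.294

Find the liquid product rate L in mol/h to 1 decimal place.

Rachford–Rice: g(ψ) = Σ zᵢ(Kᵢ−1)/(1+ψ(Kᵢ−1)) = 0.
g(0) = ΣzᵢKᵢ − 1 = 0.4418 and g(1) = 1 − Σzᵢ/Kᵢ = -0.4003, so a root lies in (0, 1).
Newton iteration, ψ⁰ = 0.55:
  ψ = 0.5500: g = 0.07785, g' = -0.6794 → ψ = 0.6646
  ψ = 0.6646: g = -0.00508, g' = -0.7788 → ψ = 0.6581
  ψ = 0.6581: g = -0.00002, g' = -0.7713 → ψ = 0.6580
Converged at ψ = 0.6580.
Then V = ψ·F = 0.6580·76.7 = 50.5 mol/h and L = F − V = 26.2 mol/h.

L = 26.2 mol/h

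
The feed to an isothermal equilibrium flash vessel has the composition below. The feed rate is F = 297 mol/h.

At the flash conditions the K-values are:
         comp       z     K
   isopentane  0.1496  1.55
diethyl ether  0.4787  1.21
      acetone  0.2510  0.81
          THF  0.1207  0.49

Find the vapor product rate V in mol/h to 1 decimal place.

V = 199.2 mol/h

Rachford–Rice: g(β) = Σ zᵢ(Kᵢ−1)/(1+β(Kᵢ−1)) = 0.
Feasibility: ΣzᵢKᵢ = 1.0736, Σzᵢ/Kᵢ = 1.0483 — both > 1, two phases present.
Iterate (Newton) starting at β = 0.5:
  β = 0.5000: g = 0.02019, g' = -0.1128 → β = 0.6790
  β = 0.6790: g = -0.00103, g' = -0.1256 → β = 0.6708
Converged at β = 0.6708.
Then V = β·F = 0.6708·297 = 199.2 mol/h and L = F − V = 97.8 mol/h.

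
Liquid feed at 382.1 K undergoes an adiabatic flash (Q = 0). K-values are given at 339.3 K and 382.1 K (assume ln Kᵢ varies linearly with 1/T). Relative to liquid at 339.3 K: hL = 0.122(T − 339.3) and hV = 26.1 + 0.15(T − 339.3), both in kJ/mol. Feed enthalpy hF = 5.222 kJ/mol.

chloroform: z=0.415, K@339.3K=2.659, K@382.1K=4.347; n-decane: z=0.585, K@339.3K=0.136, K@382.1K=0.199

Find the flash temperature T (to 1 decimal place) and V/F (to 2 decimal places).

Adiabatic flash: solve Rachford–Rice at each trial T, then check hF = ψ·hV(T) + (1−ψ)·hL(T).
  T = 339.3 K: K = (2.659, 0.136), RR gives ψ = 0.128, H_out = 3.333 kJ/mol
  T = 382.1 K: K = (4.347, 0.199), RR gives ψ = 0.343, H_out = 14.594 kJ/mol
  T = 360.7 K: K = (3.450, 0.166), RR gives ψ = 0.259, H_out = 9.527 kJ/mol
  T = 350.0 K: K = (3.041, 0.151), RR gives ψ = 0.202, H_out = 6.640 kJ/mol
  T = 344.6 K: K = (2.845, 0.143), RR gives ψ = 0.167, H_out = 5.038 kJ/mol
  T = 347.3 K: K = (2.942, 0.147), RR gives ψ = 0.185, H_out = 5.854 kJ/mol
  T = 346.0 K: K = (2.895, 0.145), RR gives ψ = 0.177, H_out = 5.465 kJ/mol
Linear interpolation between T = 344.6 (H_out = 5.038) and T = 346.0 (H_out = 5.465) on hF = 5.222 gives T ≈ 345.2 K, at which ψ = 0.17.

T = 345.2 K, V/F = 0.17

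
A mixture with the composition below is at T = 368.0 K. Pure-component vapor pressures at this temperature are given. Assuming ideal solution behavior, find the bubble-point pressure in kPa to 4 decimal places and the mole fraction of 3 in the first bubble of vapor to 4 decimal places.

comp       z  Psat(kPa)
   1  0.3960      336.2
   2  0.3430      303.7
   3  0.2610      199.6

At the bubble point ψ → 0, so ΣzᵢKᵢ = 1 with Kᵢ = Pᵢˢᵃᵗ/P ⇒ P = ΣzᵢPᵢˢᵃᵗ.
P = 0.3960·336.2 + 0.3430·303.7 + 0.2610·199.6 = 289.3999 kPa
yᵢ = zᵢPᵢˢᵃᵗ/P ⇒ y_3 = 0.2610·199.6/289.3999 = 0.1800

Pbub = 289.3999 kPa, y_3 = 0.1800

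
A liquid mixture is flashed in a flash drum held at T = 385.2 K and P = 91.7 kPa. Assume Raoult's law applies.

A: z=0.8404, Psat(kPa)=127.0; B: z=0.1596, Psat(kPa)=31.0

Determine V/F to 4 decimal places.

Raoult's law: Kᵢ = Pᵢˢᵃᵗ/P = Pᵢˢᵃᵗ/91.7.
  K_A = 127.0/91.7 = 1.384951, K_B = 31.0/91.7 = 0.338059
Rachford–Rice: g(V/F) = Σ zᵢ(Kᵢ−1)/(1+V/F(Kᵢ−1)) = 0.
Check two-phase: ΣzᵢKᵢ = 1.2179 > 1 and Σzᵢ/Kᵢ = 1.0789 > 1, so g(0) = 0.2179 > 0 and g(1) = -0.0789 < 0.
Binary case is linear: z₁(K₁−1)(1+V/F(K₂−1)) + z₂(K₂−1)(1+V/F(K₁−1)) = 0
⇒ V/F = [z₁(K₁−1)+z₂(K₂−1)] / [−(K₁−1)(K₂−1)] = 0.21787/0.25481 = 0.8550

V/F = 0.8550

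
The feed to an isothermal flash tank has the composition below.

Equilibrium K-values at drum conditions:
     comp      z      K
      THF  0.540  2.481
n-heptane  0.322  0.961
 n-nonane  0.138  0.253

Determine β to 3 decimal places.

β = 0.916

Material balance + equilibrium reduce to Σ zᵢ(Kᵢ−1)/(1+β(Kᵢ−1)) = 0.
Check two-phase: ΣzᵢKᵢ = 1.684 > 1 and Σzᵢ/Kᵢ = 1.098 > 1, so g(0) = 0.684 > 0 and g(1) = -0.098 < 0.
Newton iteration, β⁰ = 0.54:
  β = 0.540: g = 0.2588, g' = -0.583 → β = 0.984
  β = 0.984: g = -0.0769, g' = -1.295 → β = 0.925
  β = 0.925: g = -0.0089, g' = -1.017 → β = 0.916
Converged at β = 0.916.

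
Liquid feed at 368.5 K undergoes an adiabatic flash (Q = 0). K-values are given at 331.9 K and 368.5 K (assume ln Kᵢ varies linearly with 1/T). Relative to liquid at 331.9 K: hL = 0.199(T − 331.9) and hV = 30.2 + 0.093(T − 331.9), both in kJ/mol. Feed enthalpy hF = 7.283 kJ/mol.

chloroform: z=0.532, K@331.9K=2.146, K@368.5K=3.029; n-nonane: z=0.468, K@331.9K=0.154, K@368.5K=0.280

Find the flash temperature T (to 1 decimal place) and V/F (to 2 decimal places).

Adiabatic flash: solve Rachford–Rice at each trial T, then check hF = ψ·hV(T) + (1−ψ)·hL(T).
  T = 331.9 K: K = (2.146, 0.154), RR gives ψ = 0.220, H_out = 6.658 kJ/mol
  T = 368.5 K: K = (3.029, 0.280), RR gives ψ = 0.508, H_out = 20.660 kJ/mol
  T = 350.2 K: K = (2.573, 0.211), RR gives ψ = 0.377, H_out = 14.285 kJ/mol
  T = 341.0 K: K = (2.354, 0.181), RR gives ψ = 0.304, H_out = 10.694 kJ/mol
  T = 336.4 K: K = (2.248, 0.167), RR gives ψ = 0.264, H_out = 8.730 kJ/mol
  T = 334.1 K: K = (2.196, 0.160), RR gives ψ = 0.242, H_out = 7.692 kJ/mol
Linear interpolation between T = 331.9 (H_out = 6.658) and T = 334.1 (H_out = 7.692) on hF = 7.283 gives T ≈ 333.2 K, at which ψ = 0.23.

T = 333.2 K, V/F = 0.23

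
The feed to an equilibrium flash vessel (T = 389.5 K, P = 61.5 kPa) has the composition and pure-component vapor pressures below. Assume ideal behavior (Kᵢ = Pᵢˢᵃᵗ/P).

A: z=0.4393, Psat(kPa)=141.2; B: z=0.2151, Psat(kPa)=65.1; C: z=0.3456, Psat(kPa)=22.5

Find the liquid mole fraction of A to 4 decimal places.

x_A = 0.2538

Raoult's law: Kᵢ = Pᵢˢᵃᵗ/P = Pᵢˢᵃᵗ/61.5.
  K_A = 141.2/61.5 = 2.295935, K_B = 65.1/61.5 = 1.058537, K_C = 22.5/61.5 = 0.365854
Material balance + equilibrium reduce to Σ zᵢ(Kᵢ−1)/(1+ψ(Kᵢ−1)) = 0.
Check two-phase: ΣzᵢKᵢ = 1.3627 > 1 and Σzᵢ/Kᵢ = 1.3392 > 1, so g(0) = 0.3627 > 0 and g(1) = -0.3392 < 0.
Iterate (Newton) starting at ψ = 0.5:
  ψ = 0.5000: g = 0.03678, g' = -0.5704 → ψ = 0.5645
  ψ = 0.5645: g = -0.00038, g' = -0.5839 → ψ = 0.5638
Converged at ψ = 0.5638.
Compositions from xᵢ = zᵢ/(1+ψ(Kᵢ−1)), yᵢ = Kᵢxᵢ:
  A: x = 0.2538, y = 0.5828
  B: x = 0.2082, y = 0.2204
  C: x = 0.5379, y = 0.1968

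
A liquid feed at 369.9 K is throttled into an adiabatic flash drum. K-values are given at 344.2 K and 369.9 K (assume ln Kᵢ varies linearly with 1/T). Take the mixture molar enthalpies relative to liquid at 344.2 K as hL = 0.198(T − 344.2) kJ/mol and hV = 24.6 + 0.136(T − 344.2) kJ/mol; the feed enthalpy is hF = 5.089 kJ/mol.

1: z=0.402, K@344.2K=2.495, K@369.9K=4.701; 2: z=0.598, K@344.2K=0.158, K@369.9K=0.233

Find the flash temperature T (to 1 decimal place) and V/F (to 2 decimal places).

Adiabatic flash: solve Rachford–Rice at each trial T, then check hF = ψ·hV(T) + (1−ψ)·hL(T).
  T = 344.2 K: K = (2.495, 0.158), RR gives ψ = 0.077, H_out = 1.905 kJ/mol
  T = 369.9 K: K = (4.701, 0.233), RR gives ψ = 0.363, H_out = 13.429 kJ/mol
  T = 357.0 K: K = (3.460, 0.193), RR gives ψ = 0.255, H_out = 8.607 kJ/mol
  T = 350.6 K: K = (2.947, 0.175), RR gives ψ = 0.180, H_out = 5.626 kJ/mol
  T = 347.4 K: K = (2.714, 0.166), RR gives ψ = 0.133, H_out = 3.885 kJ/mol
  T = 349.0 K: K = (2.828, 0.171), RR gives ψ = 0.158, H_out = 4.781 kJ/mol
Linear interpolation between T = 349.0 (H_out = 4.781) and T = 350.6 (H_out = 5.626) on hF = 5.089 gives T ≈ 349.6 K, at which ψ = 0.17.

T = 349.6 K, V/F = 0.17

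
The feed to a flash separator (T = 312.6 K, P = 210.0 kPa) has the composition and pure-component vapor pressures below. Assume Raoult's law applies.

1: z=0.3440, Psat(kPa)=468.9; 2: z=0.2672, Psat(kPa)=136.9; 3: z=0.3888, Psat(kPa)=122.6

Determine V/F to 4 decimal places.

V/F = 0.3524

Raoult's law: Kᵢ = Pᵢˢᵃᵗ/P = Pᵢˢᵃᵗ/210.0.
  K_1 = 468.9/210.0 = 2.232857, K_2 = 136.9/210.0 = 0.651905, K_3 = 122.6/210.0 = 0.583810
Material balance + equilibrium reduce to Σ zᵢ(Kᵢ−1)/(1+V/F(Kᵢ−1)) = 0.
Check two-phase: ΣzᵢKᵢ = 1.1693 > 1 and Σzᵢ/Kᵢ = 1.2299 > 1, so g(0) = 0.1693 > 0 and g(1) = -0.2299 < 0.
Newton–Raphson from V/F = 0.44:
  V/F = 0.4400: g = -0.03297, g' = -0.3658 → V/F = 0.3499
  V/F = 0.3499: g = 0.00099, g' = -0.3894 → V/F = 0.3524
Converged at V/F = 0.3524.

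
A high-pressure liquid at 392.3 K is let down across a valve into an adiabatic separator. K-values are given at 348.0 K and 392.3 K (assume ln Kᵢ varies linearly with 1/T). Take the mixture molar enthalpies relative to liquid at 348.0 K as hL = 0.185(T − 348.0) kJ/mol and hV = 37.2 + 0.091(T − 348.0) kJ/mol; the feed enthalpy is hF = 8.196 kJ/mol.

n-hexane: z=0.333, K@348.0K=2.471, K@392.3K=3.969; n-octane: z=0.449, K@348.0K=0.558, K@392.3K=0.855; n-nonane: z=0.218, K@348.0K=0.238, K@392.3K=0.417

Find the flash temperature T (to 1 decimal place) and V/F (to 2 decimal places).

T = 351.7 K, V/F = 0.20

Adiabatic flash: solve Rachford–Rice at each trial T, then check hF = ψ·hV(T) + (1−ψ)·hL(T).
  T = 348.0 K: K = (2.471, 0.558, 0.238), RR gives ψ = 0.152, H_out = 5.640 kJ/mol
  T = 392.3 K: K = (3.969, 0.855, 0.417), RR gives ψ = 0.764, H_out = 33.442 kJ/mol
  T = 370.1 K: K = (3.175, 0.699, 0.320), RR gives ψ = 0.444, H_out = 19.699 kJ/mol
  T = 359.1 K: K = (2.813, 0.627, 0.277), RR gives ψ = 0.302, H_out = 12.975 kJ/mol
  T = 353.6 K: K = (2.641, 0.592, 0.257), RR gives ψ = 0.229, H_out = 9.448 kJ/mol
  T = 350.8 K: K = (2.555, 0.575, 0.248), RR gives ψ = 0.191, H_out = 7.578 kJ/mol
  T = 352.2 K: K = (2.598, 0.584, 0.253), RR gives ψ = 0.210, H_out = 8.520 kJ/mol
Linear interpolation between T = 350.8 (H_out = 7.578) and T = 352.2 (H_out = 8.520) on hF = 8.196 gives T ≈ 351.7 K, at which ψ = 0.20.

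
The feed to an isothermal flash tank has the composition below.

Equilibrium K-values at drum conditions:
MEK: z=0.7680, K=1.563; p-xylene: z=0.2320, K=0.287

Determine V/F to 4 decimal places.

Material balance + equilibrium reduce to Σ zᵢ(Kᵢ−1)/(1+V/F(Kᵢ−1)) = 0.
Feasibility: ΣzᵢKᵢ = 1.2670, Σzᵢ/Kᵢ = 1.2997 — both > 1, two phases present.
Binary case is linear: z₁(K₁−1)(1+V/F(K₂−1)) + z₂(K₂−1)(1+V/F(K₁−1)) = 0
⇒ V/F = [z₁(K₁−1)+z₂(K₂−1)] / [−(K₁−1)(K₂−1)] = 0.26697/0.40142 = 0.6651

V/F = 0.6651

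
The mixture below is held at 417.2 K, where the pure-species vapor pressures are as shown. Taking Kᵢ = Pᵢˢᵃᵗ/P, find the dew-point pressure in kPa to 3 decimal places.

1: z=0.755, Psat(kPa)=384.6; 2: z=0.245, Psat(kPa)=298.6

At the dew point ψ → 1, so Σzᵢ/Kᵢ = 1 with Kᵢ = Pᵢˢᵃᵗ/P ⇒ 1/P = Σzᵢ/Pᵢˢᵃᵗ.
1/P = 0.755/384.6 + 0.245/298.6 = 0.002784 ⇒ P = 359.250 kPa

Pdew = 359.250 kPa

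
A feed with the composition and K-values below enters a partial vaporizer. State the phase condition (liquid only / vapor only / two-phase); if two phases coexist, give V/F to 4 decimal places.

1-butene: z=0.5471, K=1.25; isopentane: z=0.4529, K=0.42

liquid only

ΣzᵢKᵢ = 0.8741; Σzᵢ/Kᵢ = 1.5160.
Since ΣzᵢKᵢ < 1 the mixture is below its bubble point — single liquid phase.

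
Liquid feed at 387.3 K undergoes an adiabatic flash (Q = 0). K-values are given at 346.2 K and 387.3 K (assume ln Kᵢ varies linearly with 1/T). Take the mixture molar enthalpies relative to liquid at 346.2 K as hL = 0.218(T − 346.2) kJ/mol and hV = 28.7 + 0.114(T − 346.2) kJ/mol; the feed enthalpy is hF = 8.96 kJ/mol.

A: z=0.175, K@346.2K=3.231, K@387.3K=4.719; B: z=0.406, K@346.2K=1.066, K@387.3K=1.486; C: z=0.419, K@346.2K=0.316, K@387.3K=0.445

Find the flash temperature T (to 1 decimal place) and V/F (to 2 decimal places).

Adiabatic flash: solve Rachford–Rice at each trial T, then check hF = ψ·hV(T) + (1−ψ)·hL(T).
  T = 346.2 K: K = (3.231, 1.066, 0.316), RR gives ψ = 0.150, H_out = 4.293 kJ/mol
  T = 387.3 K: K = (4.719, 1.486, 0.445), RR gives ψ = 0.610, H_out = 23.849 kJ/mol
  T = 366.8 K: K = (3.948, 1.271, 0.379), RR gives ψ = 0.384, H_out = 14.679 kJ/mol
  T = 356.5 K: K = (3.582, 1.167, 0.347), RR gives ψ = 0.268, H_out = 9.658 kJ/mol
  T = 351.4 K: K = (3.406, 1.117, 0.331), RR gives ψ = 0.210, H_out = 7.049 kJ/mol
  T = 353.9 K: K = (3.492, 1.141, 0.339), RR gives ψ = 0.239, H_out = 8.339 kJ/mol
  T = 355.2 K: K = (3.537, 1.154, 0.343), RR gives ψ = 0.254, H_out = 9.001 kJ/mol
Linear interpolation between T = 353.9 (H_out = 8.339) and T = 355.2 (H_out = 9.001) on hF = 8.96 gives T ≈ 355.1 K, at which ψ = 0.25.

T = 355.1 K, V/F = 0.25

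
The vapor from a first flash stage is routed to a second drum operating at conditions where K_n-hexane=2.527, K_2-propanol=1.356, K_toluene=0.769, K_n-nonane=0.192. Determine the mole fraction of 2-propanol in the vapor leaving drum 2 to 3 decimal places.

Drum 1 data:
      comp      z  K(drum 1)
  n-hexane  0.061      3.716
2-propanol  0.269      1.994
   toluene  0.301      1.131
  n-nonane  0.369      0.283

y_2-propanol (drum 2) = 0.489

Drum 1:
Material balance + equilibrium reduce to Σ zᵢ(Kᵢ−1)/(1+ψ₁(Kᵢ−1)) = 0.
Feasibility: ΣzᵢKᵢ = 1.208, Σzᵢ/Kᵢ = 1.721 — both > 1, two phases present.
Newton iteration, ψ₁⁰ = 0.5:
  ψ₁ = 0.500: g = -0.1265, g' = -0.665 → ψ₁ = 0.310
  ψ₁ = 0.310: g = -0.0078, g' = -0.606 → ψ₁ = 0.297
Converged at ψ₁ = 0.297.
Drum-1 compositions:
  n-hexane: x = 0.034, y = 0.125
  2-propanol: x = 0.208, y = 0.414
  toluene: x = 0.290, y = 0.328
  n-nonane: x = 0.469, y = 0.133
Drum-2 feed = drum-1 vapor: z₂ = (0.1255, 0.4142, 0.3277, 0.1327).
Drum 2:
Newton–Raphson from ψ₂ = 0.58:
  ψ₂ = 0.580: g = -0.0653, g' = -0.448 → ψ₂ = 0.434
  ψ₂ = 0.434: g = -0.0064, g' = -0.372 → ψ₂ = 0.417
Converged at ψ₂ = 0.417.
  n-hexane: x = 0.077, y = 0.194
  2-propanol: x = 0.361, y = 0.489
  toluene: x = 0.363, y = 0.279
  n-nonane: x = 0.200, y = 0.038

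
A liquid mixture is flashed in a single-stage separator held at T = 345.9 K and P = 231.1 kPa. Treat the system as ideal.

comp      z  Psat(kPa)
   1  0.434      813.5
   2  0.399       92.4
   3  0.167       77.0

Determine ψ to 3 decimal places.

Raoult's law: Kᵢ = Pᵢˢᵃᵗ/P = Pᵢˢᵃᵗ/231.1.
  K_1 = 813.5/231.1 = 3.52012, K_2 = 92.4/231.1 = 0.39983, K_3 = 77.0/231.1 = 0.33319
Let ψ = V/F and solve Σ zᵢ(Kᵢ−1)/(1+ψ(Kᵢ−1)) = 0.
Check two-phase: ΣzᵢKᵢ = 1.743 > 1 and Σzᵢ/Kᵢ = 1.622 > 1, so g(0) = 0.743 > 0 and g(1) = -0.622 < 0.
Newton iteration, ψ⁰ = 0.7:
  ψ = 0.700: g = -0.2261, g' = -1.049 → ψ = 0.485
  ψ = 0.485: g = -0.0097, g' = -1.007 → ψ = 0.475
Converged at ψ = 0.475.

ψ = 0.475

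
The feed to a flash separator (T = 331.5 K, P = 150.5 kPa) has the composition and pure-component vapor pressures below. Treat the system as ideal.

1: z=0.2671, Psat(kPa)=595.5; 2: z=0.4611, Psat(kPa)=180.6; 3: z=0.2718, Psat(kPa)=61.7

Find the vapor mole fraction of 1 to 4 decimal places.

Raoult's law: Kᵢ = Pᵢˢᵃᵗ/P = Pᵢˢᵃᵗ/150.5.
  K_1 = 595.5/150.5 = 3.956811, K_2 = 180.6/150.5 = 1.200000, K_3 = 61.7/150.5 = 0.409967
Material balance + equilibrium reduce to Σ zᵢ(Kᵢ−1)/(1+ψ(Kᵢ−1)) = 0.
g(0) = ΣzᵢKᵢ − 1 = 0.7216 and g(1) = 1 − Σzᵢ/Kᵢ = -0.1147, so a root lies in (0, 1).
Iterate (Newton) starting at ψ = 0.5:
  ψ = 0.5000: g = 0.17501, g' = -0.5858 → ψ = 0.7988
  ψ = 0.7988: g = 0.01111, g' = -0.5588 → ψ = 0.8186
  ψ = 0.8186: g = -0.00008, g' = -0.5673 → ψ = 0.8185
Converged at ψ = 0.8185.
Compositions from xᵢ = zᵢ/(1+ψ(Kᵢ−1)), yᵢ = Kᵢxᵢ:
  1: x = 0.0781, y = 0.3090
  2: x = 0.3962, y = 0.4755
  3: x = 0.5257, y = 0.2155

y_1 = 0.3090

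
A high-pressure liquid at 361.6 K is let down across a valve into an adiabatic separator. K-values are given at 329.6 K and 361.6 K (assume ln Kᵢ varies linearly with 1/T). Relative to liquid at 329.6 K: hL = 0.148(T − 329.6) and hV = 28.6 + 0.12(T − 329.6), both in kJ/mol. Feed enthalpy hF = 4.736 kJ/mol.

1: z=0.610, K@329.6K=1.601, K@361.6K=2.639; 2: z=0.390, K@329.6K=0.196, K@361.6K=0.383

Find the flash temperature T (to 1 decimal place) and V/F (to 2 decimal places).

Adiabatic flash: solve Rachford–Rice at each trial T, then check hF = ψ·hV(T) + (1−ψ)·hL(T).
  T = 329.6 K: K = (1.601, 0.196), RR gives ψ = 0.110, H_out = 3.140 kJ/mol
  T = 361.6 K: K = (2.639, 0.383), RR gives ψ = 0.751, H_out = 25.534 kJ/mol
  T = 345.6 K: K = (2.079, 0.278), RR gives ψ = 0.484, H_out = 15.990 kJ/mol
  T = 337.6 K: K = (1.830, 0.235), RR gives ψ = 0.327, H_out = 10.467 kJ/mol
  T = 333.6 K: K = (1.713, 0.215), RR gives ψ = 0.230, H_out = 7.140 kJ/mol
  T = 331.6 K: K = (1.656, 0.205), RR gives ψ = 0.173, H_out = 5.244 kJ/mol
Linear interpolation between T = 329.6 (H_out = 3.140) and T = 331.6 (H_out = 5.244) on hF = 4.736 gives T ≈ 331.1 K, at which ψ = 0.16.

T = 331.1 K, V/F = 0.16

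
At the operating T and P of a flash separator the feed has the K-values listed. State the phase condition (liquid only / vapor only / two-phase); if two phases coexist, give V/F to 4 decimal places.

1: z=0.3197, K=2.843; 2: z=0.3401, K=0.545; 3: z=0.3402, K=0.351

two-phase, V/F = 0.2077

ΣzᵢKᵢ = 1.2137; Σzᵢ/Kᵢ = 1.7057.
Both exceed 1, so a two-phase solution exists.
Newton–Raphson from ψ = 0.5:
  ψ = 0.5000: g = -0.22053, g' = -0.7261 → ψ = 0.1963
  ψ = 0.1963: g = 0.00973, g' = -0.8587 → ψ = 0.2076
  ψ = 0.2076: g = 0.00008, g' = -0.8453 → ψ = 0.2077
Converged at ψ = 0.2077.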